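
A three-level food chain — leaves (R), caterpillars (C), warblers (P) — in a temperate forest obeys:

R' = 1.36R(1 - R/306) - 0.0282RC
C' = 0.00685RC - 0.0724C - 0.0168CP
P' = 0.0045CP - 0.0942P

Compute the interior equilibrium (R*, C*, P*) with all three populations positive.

R* ≈ 173, C* ≈ 20.9, P* ≈ 66.3

From dP/dt = 0: 0.0045C* = 0.0942, so C* = 20.9.
From dR/dt = 0: 1.36(1 - R*/306) = 0.0282·20.9, giving R* = 306·(1 - 0.434) = 173.
From dC/dt = 0: 0.00685·173 - 0.0724 = 0.0168P*, so P* = 1.11/0.0168 = 66.3.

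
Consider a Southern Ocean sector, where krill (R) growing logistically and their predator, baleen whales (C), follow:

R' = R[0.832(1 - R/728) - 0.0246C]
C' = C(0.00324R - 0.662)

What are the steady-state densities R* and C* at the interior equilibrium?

From dC/dt = 0 with C > 0: 0.00324R* = 0.662, so R* = 204.
Substitute into dR/dt = 0: 0.832(1 - 204/728) = 0.0246C*.
The bracket is 0.719, giving C* = 0.598/0.0246 = 24.3.

R* ≈ 204, C* ≈ 24.3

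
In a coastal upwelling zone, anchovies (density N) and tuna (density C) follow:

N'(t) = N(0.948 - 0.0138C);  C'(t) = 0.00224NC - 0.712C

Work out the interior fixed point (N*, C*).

Set dC/dt = 0 with C > 0: 0.00224N - 0.712 = 0, so N* = 0.712/0.00224 = 318.
Set dN/dt = 0 with N > 0: 0.948 - 0.0138C = 0, so C* = 0.948/0.0138 = 68.7.

N* ≈ 318, C* ≈ 68.7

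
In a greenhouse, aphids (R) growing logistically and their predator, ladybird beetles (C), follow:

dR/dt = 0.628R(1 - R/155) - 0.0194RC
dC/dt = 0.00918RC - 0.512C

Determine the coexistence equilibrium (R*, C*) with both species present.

R* ≈ 55.8, C* ≈ 20.7

From dC/dt = 0 with C > 0: 0.00918R* = 0.512, so R* = 55.8.
Substitute into dR/dt = 0: 0.628(1 - 55.8/155) = 0.0194C*.
The bracket is 0.64, giving C* = 0.402/0.0194 = 20.7.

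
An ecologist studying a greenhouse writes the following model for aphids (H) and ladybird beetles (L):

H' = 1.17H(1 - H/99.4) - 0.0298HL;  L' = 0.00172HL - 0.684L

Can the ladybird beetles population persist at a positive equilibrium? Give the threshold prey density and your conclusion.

The predator equation gives dL/dt > 0 only when H > 0.684/0.00172 = 398.
Without the predator, H → K = 99.4. Since 99.4 < 398, the predator cannot invade.

Threshold H = 398; K < 398, so no, the predator goes extinct.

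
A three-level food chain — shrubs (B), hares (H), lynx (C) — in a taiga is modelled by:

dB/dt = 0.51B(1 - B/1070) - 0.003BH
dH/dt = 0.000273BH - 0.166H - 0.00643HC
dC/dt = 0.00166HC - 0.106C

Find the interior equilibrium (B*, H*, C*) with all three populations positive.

B* ≈ 668, H* ≈ 63.9, C* ≈ 2.55

From dC/dt = 0: 0.00166H* = 0.106, so H* = 63.9.
From dB/dt = 0: 0.51(1 - B*/1070) = 0.003·63.9, giving B* = 1070·(1 - 0.376) = 668.
From dH/dt = 0: 0.000273·668 - 0.166 = 0.00643C*, so C* = 0.0164/0.00643 = 2.55.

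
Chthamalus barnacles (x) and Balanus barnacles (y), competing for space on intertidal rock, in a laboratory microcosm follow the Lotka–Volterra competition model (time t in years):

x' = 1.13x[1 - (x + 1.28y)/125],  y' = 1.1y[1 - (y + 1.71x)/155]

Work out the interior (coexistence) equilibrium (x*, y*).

Setting both brackets to zero gives the nullclines x + 1.28y = 125 and 1.71x + y = 155.
Substituting y = 155 - 1.71x into the first: x(1 - 1.28·1.71) = 125 - 1.28·155.
So x* = -73.4/-1.19 = 61.7, and then y* = 155 - 1.71·61.7 = 49.4.

x* ≈ 61.7, y* ≈ 49.4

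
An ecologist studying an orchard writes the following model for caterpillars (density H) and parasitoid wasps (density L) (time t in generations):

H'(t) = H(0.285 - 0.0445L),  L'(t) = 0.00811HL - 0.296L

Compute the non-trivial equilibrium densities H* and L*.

Set dL/dt = 0 with L > 0: 0.00811H - 0.296 = 0, so H* = 0.296/0.00811 = 36.5.
Set dH/dt = 0 with H > 0: 0.285 - 0.0445L = 0, so L* = 0.285/0.0445 = 6.4.

H* ≈ 36.5, L* ≈ 6.4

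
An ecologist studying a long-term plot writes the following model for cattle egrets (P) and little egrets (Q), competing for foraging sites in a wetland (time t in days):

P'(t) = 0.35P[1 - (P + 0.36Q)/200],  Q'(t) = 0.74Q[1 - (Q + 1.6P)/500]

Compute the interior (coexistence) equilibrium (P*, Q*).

Setting both brackets to zero gives the nullclines P + 0.36Q = 200 and 1.6P + Q = 500.
Substituting Q = 500 - 1.6P into the first: P(1 - 0.36·1.6) = 200 - 0.36·500.
So P* = 20/0.424 = 47.2, and then Q* = 500 - 1.6·47.2 = 425.

P* ≈ 47.2, Q* ≈ 425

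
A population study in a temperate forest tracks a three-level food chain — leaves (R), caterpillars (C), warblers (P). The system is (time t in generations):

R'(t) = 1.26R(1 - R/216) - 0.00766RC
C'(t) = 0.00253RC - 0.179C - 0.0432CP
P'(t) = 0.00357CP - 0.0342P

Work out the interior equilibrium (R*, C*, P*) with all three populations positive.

R* ≈ 203, C* ≈ 9.58, P* ≈ 7.77

From dP/dt = 0: 0.00357C* = 0.0342, so C* = 9.58.
From dR/dt = 0: 1.26(1 - R*/216) = 0.00766·9.58, giving R* = 216·(1 - 0.0582) = 203.
From dC/dt = 0: 0.00253·203 - 0.179 = 0.0432P*, so P* = 0.336/0.0432 = 7.77.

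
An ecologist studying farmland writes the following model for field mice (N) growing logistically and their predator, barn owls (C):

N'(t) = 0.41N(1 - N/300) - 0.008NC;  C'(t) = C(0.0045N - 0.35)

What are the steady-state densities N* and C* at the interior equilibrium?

From dC/dt = 0 with C > 0: 0.0045N* = 0.35, so N* = 77.8.
Substitute into dN/dt = 0: 0.41(1 - 77.8/300) = 0.008C*.
The bracket is 0.741, giving C* = 0.304/0.008 = 38.

N* ≈ 77.8, C* ≈ 38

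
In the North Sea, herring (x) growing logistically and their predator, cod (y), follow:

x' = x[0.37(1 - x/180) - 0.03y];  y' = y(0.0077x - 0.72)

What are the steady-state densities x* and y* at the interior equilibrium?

x* ≈ 93.5, y* ≈ 5.93

From dy/dt = 0 with y > 0: 0.0077x* = 0.72, so x* = 93.5.
Substitute into dx/dt = 0: 0.37(1 - 93.5/180) = 0.03y*.
The bracket is 0.481, giving y* = 0.178/0.03 = 5.93.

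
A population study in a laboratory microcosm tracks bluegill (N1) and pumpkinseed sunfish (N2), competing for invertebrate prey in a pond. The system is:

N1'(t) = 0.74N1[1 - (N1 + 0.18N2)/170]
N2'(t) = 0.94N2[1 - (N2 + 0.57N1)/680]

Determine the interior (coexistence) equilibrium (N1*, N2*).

N1* ≈ 53, N2* ≈ 650

Setting both brackets to zero gives the nullclines N1 + 0.18N2 = 170 and 0.57N1 + N2 = 680.
Substituting N2 = 680 - 0.57N1 into the first: N1(1 - 0.18·0.57) = 170 - 0.18·680.
So N1* = 47.6/0.897 = 53, and then N2* = 680 - 0.57·53 = 650.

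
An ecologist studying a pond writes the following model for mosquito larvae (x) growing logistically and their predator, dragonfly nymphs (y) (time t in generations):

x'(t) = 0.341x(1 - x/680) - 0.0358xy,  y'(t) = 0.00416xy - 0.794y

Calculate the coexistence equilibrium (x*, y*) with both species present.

From dy/dt = 0 with y > 0: 0.00416x* = 0.794, so x* = 191.
Substitute into dx/dt = 0: 0.341(1 - 191/680) = 0.0358y*.
The bracket is 0.719, giving y* = 0.245/0.0358 = 6.85.

x* ≈ 191, y* ≈ 6.85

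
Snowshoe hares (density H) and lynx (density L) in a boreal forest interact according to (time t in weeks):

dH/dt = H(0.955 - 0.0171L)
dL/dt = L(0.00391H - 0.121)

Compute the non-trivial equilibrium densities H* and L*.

H* ≈ 30.9, L* ≈ 55.8

Set dL/dt = 0 with L > 0: 0.00391H - 0.121 = 0, so H* = 0.121/0.00391 = 30.9.
Set dH/dt = 0 with H > 0: 0.955 - 0.0171L = 0, so L* = 0.955/0.0171 = 55.8.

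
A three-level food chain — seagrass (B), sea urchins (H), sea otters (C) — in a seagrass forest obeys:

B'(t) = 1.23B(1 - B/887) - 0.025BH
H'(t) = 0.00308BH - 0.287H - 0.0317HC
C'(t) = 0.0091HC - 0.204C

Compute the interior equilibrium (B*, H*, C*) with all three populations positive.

From dC/dt = 0: 0.0091H* = 0.204, so H* = 22.4.
From dB/dt = 0: 1.23(1 - B*/887) = 0.025·22.4, giving B* = 887·(1 - 0.456) = 483.
From dH/dt = 0: 0.00308·483 - 0.287 = 0.0317C*, so C* = 1.2/0.0317 = 37.9.

B* ≈ 483, H* ≈ 22.4, C* ≈ 37.9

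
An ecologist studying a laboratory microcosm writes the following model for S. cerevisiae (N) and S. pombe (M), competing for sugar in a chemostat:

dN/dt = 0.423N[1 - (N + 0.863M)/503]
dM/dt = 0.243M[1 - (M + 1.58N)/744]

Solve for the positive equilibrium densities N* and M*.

Setting both brackets to zero gives the nullclines N + 0.863M = 503 and 1.58N + M = 744.
Substituting M = 744 - 1.58N into the first: N(1 - 0.863·1.58) = 503 - 0.863·744.
So N* = -139/-0.364 = 383, and then M* = 744 - 1.58·383 = 140.

N* ≈ 383, M* ≈ 140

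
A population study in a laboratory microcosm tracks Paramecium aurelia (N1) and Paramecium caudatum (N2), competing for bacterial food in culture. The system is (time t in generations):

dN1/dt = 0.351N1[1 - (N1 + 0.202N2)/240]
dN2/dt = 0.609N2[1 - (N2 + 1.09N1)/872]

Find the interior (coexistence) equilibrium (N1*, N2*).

Setting both brackets to zero gives the nullclines N1 + 0.202N2 = 240 and 1.09N1 + N2 = 872.
Substituting N2 = 872 - 1.09N1 into the first: N1(1 - 0.202·1.09) = 240 - 0.202·872.
So N1* = 63.9/0.78 = 81.9, and then N2* = 872 - 1.09·81.9 = 783.

N1* ≈ 81.9, N2* ≈ 783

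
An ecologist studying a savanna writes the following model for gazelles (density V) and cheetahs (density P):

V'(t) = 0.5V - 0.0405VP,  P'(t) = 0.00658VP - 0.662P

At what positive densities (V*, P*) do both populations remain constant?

Set dP/dt = 0 with P > 0: 0.00658V - 0.662 = 0, so V* = 0.662/0.00658 = 101.
Set dV/dt = 0 with V > 0: 0.5 - 0.0405P = 0, so P* = 0.5/0.0405 = 12.3.

V* ≈ 101, P* ≈ 12.3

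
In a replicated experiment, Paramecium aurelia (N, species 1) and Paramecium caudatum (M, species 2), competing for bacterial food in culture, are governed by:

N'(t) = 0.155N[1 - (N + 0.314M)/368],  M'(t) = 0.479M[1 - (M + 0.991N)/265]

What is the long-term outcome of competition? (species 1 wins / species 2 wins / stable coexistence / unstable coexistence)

Compare the nullcline intercepts: K1/α12 = 368/0.314 = 1170 > K2 = 265; K2/α21 = 265/0.991 = 267 < K1 = 368.
Since the inequalities point opposite ways, species 1 can invade but species 2 cannot.

species 1 excludes species 2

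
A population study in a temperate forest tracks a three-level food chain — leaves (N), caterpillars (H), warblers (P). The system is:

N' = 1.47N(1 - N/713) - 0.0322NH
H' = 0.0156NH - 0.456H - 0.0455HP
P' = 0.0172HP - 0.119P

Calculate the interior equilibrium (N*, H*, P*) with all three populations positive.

N* ≈ 605, H* ≈ 6.92, P* ≈ 197

From dP/dt = 0: 0.0172H* = 0.119, so H* = 6.92.
From dN/dt = 0: 1.47(1 - N*/713) = 0.0322·6.92, giving N* = 713·(1 - 0.152) = 605.
From dH/dt = 0: 0.0156·605 - 0.456 = 0.0455P*, so P* = 8.98/0.0455 = 197.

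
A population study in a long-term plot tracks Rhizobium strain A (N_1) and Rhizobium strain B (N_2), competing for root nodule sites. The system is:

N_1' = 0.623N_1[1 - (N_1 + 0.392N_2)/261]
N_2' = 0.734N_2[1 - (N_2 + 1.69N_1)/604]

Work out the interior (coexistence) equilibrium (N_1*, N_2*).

N_1* ≈ 71.8, N_2* ≈ 483

Setting both brackets to zero gives the nullclines N_1 + 0.392N_2 = 261 and 1.69N_1 + N_2 = 604.
Substituting N_2 = 604 - 1.69N_1 into the first: N_1(1 - 0.392·1.69) = 261 - 0.392·604.
So N_1* = 24.2/0.338 = 71.8, and then N_2* = 604 - 1.69·71.8 = 483.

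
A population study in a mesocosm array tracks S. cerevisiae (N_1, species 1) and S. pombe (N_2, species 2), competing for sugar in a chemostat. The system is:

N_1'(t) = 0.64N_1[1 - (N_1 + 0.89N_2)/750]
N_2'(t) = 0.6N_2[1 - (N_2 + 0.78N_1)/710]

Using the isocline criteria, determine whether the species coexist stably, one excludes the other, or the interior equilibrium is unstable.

Compare the nullcline intercepts: K1/α12 = 750/0.89 = 843 > K2 = 710; K2/α21 = 710/0.78 = 910 > K1 = 750.
Since both inequalities hold, each species can invade when rare, so the interior equilibrium is stable.

stable coexistence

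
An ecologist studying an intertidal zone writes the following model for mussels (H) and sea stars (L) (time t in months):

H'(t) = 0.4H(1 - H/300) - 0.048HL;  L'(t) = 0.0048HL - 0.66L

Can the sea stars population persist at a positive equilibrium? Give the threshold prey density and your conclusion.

Threshold H = 138; K > 138, so yes, the predator persists.

The predator equation gives dL/dt > 0 only when H > 0.66/0.0048 = 138.
Without the predator, H → K = 300. Since 300 > 138, the predator can invade and persist.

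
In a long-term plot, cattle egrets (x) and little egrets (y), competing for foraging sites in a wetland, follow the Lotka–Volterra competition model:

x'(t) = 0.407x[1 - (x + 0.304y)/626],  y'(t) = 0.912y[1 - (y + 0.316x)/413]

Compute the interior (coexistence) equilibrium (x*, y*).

x* ≈ 554, y* ≈ 238

Setting both brackets to zero gives the nullclines x + 0.304y = 626 and 0.316x + y = 413.
Substituting y = 413 - 0.316x into the first: x(1 - 0.304·0.316) = 626 - 0.304·413.
So x* = 500/0.904 = 554, and then y* = 413 - 0.316·554 = 238.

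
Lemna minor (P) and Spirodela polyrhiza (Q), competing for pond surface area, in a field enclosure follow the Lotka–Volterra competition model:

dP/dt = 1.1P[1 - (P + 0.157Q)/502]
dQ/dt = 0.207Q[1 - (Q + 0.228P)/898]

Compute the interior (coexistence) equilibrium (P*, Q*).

Setting both brackets to zero gives the nullclines P + 0.157Q = 502 and 0.228P + Q = 898.
Substituting Q = 898 - 0.228P into the first: P(1 - 0.157·0.228) = 502 - 0.157·898.
So P* = 361/0.964 = 374, and then Q* = 898 - 0.228·374 = 813.

P* ≈ 374, Q* ≈ 813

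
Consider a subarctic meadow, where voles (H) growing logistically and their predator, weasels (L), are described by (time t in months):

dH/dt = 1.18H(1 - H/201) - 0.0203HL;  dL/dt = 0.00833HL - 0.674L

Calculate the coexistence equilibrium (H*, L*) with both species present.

From dL/dt = 0 with L > 0: 0.00833H* = 0.674, so H* = 80.9.
Substitute into dH/dt = 0: 1.18(1 - 80.9/201) = 0.0203L*.
The bracket is 0.597, giving L* = 0.705/0.0203 = 34.7.

H* ≈ 80.9, L* ≈ 34.7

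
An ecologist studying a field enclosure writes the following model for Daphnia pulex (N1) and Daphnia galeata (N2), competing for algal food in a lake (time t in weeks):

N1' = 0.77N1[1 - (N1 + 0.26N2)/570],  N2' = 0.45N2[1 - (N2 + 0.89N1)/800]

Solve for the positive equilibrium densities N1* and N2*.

Setting both brackets to zero gives the nullclines N1 + 0.26N2 = 570 and 0.89N1 + N2 = 800.
Substituting N2 = 800 - 0.89N1 into the first: N1(1 - 0.26·0.89) = 570 - 0.26·800.
So N1* = 362/0.769 = 471, and then N2* = 800 - 0.89·471 = 381.

N1* ≈ 471, N2* ≈ 381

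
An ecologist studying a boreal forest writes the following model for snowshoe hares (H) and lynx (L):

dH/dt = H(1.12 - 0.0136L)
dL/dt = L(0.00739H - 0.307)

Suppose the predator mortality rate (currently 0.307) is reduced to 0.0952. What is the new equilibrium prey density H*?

H* ≈ 12.9

At the interior fixed point, setting dL/dt = 0 with L > 0 fixes H* = (predator death rate)/(HL coefficient) — independent of the other coefficients.
With the change, H* = 0.0952/0.00739 = 12.9; it falls from 41.5.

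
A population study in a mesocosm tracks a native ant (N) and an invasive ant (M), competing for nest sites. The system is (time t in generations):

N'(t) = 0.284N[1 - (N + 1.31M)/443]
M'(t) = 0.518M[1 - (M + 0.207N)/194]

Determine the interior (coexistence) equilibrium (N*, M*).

Setting both brackets to zero gives the nullclines N + 1.31M = 443 and 0.207N + M = 194.
Substituting M = 194 - 0.207N into the first: N(1 - 1.31·0.207) = 443 - 1.31·194.
So N* = 189/0.729 = 259, and then M* = 194 - 0.207·259 = 140.

N* ≈ 259, M* ≈ 140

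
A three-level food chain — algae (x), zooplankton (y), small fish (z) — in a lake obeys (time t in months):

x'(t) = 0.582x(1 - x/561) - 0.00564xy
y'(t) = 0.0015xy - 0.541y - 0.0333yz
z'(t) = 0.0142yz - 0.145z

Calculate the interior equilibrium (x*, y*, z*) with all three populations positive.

x* ≈ 505, y* ≈ 10.2, z* ≈ 6.52

From dz/dt = 0: 0.0142y* = 0.145, so y* = 10.2.
From dx/dt = 0: 0.582(1 - x*/561) = 0.00564·10.2, giving x* = 561·(1 - 0.099) = 505.
From dy/dt = 0: 0.0015·505 - 0.541 = 0.0333z*, so z* = 0.217/0.0333 = 6.52.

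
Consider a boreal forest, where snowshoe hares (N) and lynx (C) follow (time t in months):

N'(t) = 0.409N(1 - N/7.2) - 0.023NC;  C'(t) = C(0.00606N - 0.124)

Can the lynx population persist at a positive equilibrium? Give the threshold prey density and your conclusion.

The predator equation gives dC/dt > 0 only when N > 0.124/0.00606 = 20.5.
Without the predator, N → K = 7.2. Since 7.2 < 20.5, the predator cannot invade.

Threshold N = 20.5; K < 20.5, so no, the predator goes extinct.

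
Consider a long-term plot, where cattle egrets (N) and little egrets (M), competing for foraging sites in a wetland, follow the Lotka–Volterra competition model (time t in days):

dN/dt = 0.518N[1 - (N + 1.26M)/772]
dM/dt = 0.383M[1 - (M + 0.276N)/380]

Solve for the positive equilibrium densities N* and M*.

Setting both brackets to zero gives the nullclines N + 1.26M = 772 and 0.276N + M = 380.
Substituting M = 380 - 0.276N into the first: N(1 - 1.26·0.276) = 772 - 1.26·380.
So N* = 293/0.652 = 450, and then M* = 380 - 0.276·450 = 256.

N* ≈ 450, M* ≈ 256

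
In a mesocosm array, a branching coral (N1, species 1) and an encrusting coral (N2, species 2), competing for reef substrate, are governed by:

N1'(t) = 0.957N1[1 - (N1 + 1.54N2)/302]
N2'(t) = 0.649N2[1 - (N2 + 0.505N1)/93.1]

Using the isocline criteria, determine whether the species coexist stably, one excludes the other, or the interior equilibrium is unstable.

Compare the nullcline intercepts: K1/α12 = 302/1.54 = 196 > K2 = 93.1; K2/α21 = 93.1/0.505 = 184 < K1 = 302.
Since the inequalities point opposite ways, species 1 can invade but species 2 cannot.

species 1 excludes species 2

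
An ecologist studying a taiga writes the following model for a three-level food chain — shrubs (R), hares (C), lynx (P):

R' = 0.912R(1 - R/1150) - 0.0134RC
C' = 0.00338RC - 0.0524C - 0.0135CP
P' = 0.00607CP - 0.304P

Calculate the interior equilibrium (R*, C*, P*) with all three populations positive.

R* ≈ 304, C* ≈ 50.1, P* ≈ 72.2

From dP/dt = 0: 0.00607C* = 0.304, so C* = 50.1.
From dR/dt = 0: 0.912(1 - R*/1150) = 0.0134·50.1, giving R* = 1150·(1 - 0.736) = 304.
From dC/dt = 0: 0.00338·304 - 0.0524 = 0.0135P*, so P* = 0.974/0.0135 = 72.2.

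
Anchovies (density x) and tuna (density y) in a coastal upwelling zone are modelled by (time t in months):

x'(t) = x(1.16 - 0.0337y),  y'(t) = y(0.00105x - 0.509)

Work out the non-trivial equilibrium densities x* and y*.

x* ≈ 485, y* ≈ 34.4

Set dy/dt = 0 with y > 0: 0.00105x - 0.509 = 0, so x* = 0.509/0.00105 = 485.
Set dx/dt = 0 with x > 0: 1.16 - 0.0337y = 0, so y* = 1.16/0.0337 = 34.4.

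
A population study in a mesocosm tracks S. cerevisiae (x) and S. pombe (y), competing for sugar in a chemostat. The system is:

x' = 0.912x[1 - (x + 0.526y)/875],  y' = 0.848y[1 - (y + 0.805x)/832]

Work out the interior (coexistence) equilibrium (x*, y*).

x* ≈ 759, y* ≈ 221

Setting both brackets to zero gives the nullclines x + 0.526y = 875 and 0.805x + y = 832.
Substituting y = 832 - 0.805x into the first: x(1 - 0.526·0.805) = 875 - 0.526·832.
So x* = 437/0.577 = 759, and then y* = 832 - 0.805·759 = 221.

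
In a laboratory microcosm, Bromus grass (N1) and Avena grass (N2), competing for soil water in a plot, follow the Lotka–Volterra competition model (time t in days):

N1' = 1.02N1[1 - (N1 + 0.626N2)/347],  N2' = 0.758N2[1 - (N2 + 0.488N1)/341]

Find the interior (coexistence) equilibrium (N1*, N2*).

Setting both brackets to zero gives the nullclines N1 + 0.626N2 = 347 and 0.488N1 + N2 = 341.
Substituting N2 = 341 - 0.488N1 into the first: N1(1 - 0.626·0.488) = 347 - 0.626·341.
So N1* = 134/0.695 = 192, and then N2* = 341 - 0.488·192 = 247.

N1* ≈ 192, N2* ≈ 247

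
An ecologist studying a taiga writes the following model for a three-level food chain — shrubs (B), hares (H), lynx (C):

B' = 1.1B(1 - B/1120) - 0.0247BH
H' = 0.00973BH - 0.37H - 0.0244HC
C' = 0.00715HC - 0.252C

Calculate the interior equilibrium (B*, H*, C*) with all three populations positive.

From dC/dt = 0: 0.00715H* = 0.252, so H* = 35.2.
From dB/dt = 0: 1.1(1 - B*/1120) = 0.0247·35.2, giving B* = 1120·(1 - 0.791) = 234.
From dH/dt = 0: 0.00973·234 - 0.37 = 0.0244C*, so C* = 1.9/0.0244 = 78.

B* ≈ 234, H* ≈ 35.2, C* ≈ 78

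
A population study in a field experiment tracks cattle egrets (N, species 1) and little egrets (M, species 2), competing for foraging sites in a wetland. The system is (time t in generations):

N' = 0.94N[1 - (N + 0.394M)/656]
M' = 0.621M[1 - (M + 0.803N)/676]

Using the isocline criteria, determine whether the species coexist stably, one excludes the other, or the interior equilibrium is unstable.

Compare the nullcline intercepts: K1/α12 = 656/0.394 = 1660 > K2 = 676; K2/α21 = 676/0.803 = 842 > K1 = 656.
Since both inequalities hold, each species can invade when rare, so the interior equilibrium is stable.

stable coexistence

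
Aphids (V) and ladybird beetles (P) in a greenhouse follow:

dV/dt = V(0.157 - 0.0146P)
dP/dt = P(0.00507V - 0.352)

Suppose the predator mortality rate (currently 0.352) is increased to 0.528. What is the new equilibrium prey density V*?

At the interior fixed point, setting dP/dt = 0 with P > 0 fixes V* = (predator death rate)/(VP coefficient) — independent of the other coefficients.
With the change, V* = 0.528/0.00507 = 104; it rises from 69.4.

V* ≈ 104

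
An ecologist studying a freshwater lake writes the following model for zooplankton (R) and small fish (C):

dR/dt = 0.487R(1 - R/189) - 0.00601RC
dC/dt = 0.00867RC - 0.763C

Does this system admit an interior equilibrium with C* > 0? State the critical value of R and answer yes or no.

The predator equation gives dC/dt > 0 only when R > 0.763/0.00867 = 88.
Without the predator, R → K = 189. Since 189 > 88, the predator can invade and persist.

Threshold R = 88; K > 88, so yes, the predator persists.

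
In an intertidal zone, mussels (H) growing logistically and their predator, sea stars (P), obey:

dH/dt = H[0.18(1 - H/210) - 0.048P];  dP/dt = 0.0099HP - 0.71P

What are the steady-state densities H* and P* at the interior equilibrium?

H* ≈ 71.7, P* ≈ 2.47

From dP/dt = 0 with P > 0: 0.0099H* = 0.71, so H* = 71.7.
Substitute into dH/dt = 0: 0.18(1 - 71.7/210) = 0.048P*.
The bracket is 0.658, giving P* = 0.119/0.048 = 2.47.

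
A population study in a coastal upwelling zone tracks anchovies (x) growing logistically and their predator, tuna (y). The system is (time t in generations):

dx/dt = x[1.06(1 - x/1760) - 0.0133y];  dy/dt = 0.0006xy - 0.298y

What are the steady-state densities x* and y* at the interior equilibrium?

From dy/dt = 0 with y > 0: 0.0006x* = 0.298, so x* = 497.
Substitute into dx/dt = 0: 1.06(1 - 497/1760) = 0.0133y*.
The bracket is 0.718, giving y* = 0.761/0.0133 = 57.2.

x* ≈ 497, y* ≈ 57.2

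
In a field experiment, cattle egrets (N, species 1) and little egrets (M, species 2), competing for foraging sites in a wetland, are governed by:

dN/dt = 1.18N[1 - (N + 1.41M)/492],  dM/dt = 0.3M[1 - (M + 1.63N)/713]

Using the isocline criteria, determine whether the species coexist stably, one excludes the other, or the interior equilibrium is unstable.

Compare the nullcline intercepts: K1/α12 = 492/1.41 = 349 < K2 = 713; K2/α21 = 713/1.63 = 437 < K1 = 492.
Since both are reversed, neither can invade when rare; the interior point is a saddle.

unstable coexistence (outcome depends on initial conditions)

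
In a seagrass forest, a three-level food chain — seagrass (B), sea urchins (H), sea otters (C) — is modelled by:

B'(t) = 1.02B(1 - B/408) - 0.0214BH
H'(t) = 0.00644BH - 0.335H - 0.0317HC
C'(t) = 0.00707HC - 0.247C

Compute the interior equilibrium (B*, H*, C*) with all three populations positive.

From dC/dt = 0: 0.00707H* = 0.247, so H* = 34.9.
From dB/dt = 0: 1.02(1 - B*/408) = 0.0214·34.9, giving B* = 408·(1 - 0.733) = 109.
From dH/dt = 0: 0.00644·109 - 0.335 = 0.0317C*, so C* = 0.367/0.0317 = 11.6.

B* ≈ 109, H* ≈ 34.9, C* ≈ 11.6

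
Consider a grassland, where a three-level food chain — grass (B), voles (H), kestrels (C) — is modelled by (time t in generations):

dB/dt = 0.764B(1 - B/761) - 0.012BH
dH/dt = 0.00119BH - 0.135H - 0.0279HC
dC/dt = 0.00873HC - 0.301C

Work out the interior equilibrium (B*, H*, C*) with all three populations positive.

B* ≈ 349, H* ≈ 34.5, C* ≈ 10

From dC/dt = 0: 0.00873H* = 0.301, so H* = 34.5.
From dB/dt = 0: 0.764(1 - B*/761) = 0.012·34.5, giving B* = 761·(1 - 0.542) = 349.
From dH/dt = 0: 0.00119·349 - 0.135 = 0.0279C*, so C* = 0.28/0.0279 = 10.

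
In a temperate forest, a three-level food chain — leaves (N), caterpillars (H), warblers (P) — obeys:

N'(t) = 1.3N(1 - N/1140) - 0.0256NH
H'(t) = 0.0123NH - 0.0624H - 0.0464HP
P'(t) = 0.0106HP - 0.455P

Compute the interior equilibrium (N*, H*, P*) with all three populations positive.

N* ≈ 176, H* ≈ 42.9, P* ≈ 45.4

From dP/dt = 0: 0.0106H* = 0.455, so H* = 42.9.
From dN/dt = 0: 1.3(1 - N*/1140) = 0.0256·42.9, giving N* = 1140·(1 - 0.845) = 176.
From dH/dt = 0: 0.0123·176 - 0.0624 = 0.0464P*, so P* = 2.11/0.0464 = 45.4.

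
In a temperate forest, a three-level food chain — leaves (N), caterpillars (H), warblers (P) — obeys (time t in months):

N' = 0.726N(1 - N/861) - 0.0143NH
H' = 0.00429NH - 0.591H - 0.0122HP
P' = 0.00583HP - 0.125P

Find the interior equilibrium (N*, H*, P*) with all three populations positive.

N* ≈ 497, H* ≈ 21.4, P* ≈ 126

From dP/dt = 0: 0.00583H* = 0.125, so H* = 21.4.
From dN/dt = 0: 0.726(1 - N*/861) = 0.0143·21.4, giving N* = 861·(1 - 0.422) = 497.
From dH/dt = 0: 0.00429·497 - 0.591 = 0.0122P*, so P* = 1.54/0.0122 = 126.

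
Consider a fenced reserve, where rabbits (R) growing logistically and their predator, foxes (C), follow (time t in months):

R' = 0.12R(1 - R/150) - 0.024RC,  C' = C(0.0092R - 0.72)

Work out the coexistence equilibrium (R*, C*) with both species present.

From dC/dt = 0 with C > 0: 0.0092R* = 0.72, so R* = 78.3.
Substitute into dR/dt = 0: 0.12(1 - 78.3/150) = 0.024C*.
The bracket is 0.478, giving C* = 0.0574/0.024 = 2.39.

R* ≈ 78.3, C* ≈ 2.39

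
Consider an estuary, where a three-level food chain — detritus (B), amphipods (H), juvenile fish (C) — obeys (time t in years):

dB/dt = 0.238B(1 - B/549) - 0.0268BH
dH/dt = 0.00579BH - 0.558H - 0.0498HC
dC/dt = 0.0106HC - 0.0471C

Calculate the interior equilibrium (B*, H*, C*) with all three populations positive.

From dC/dt = 0: 0.0106H* = 0.0471, so H* = 4.44.
From dB/dt = 0: 0.238(1 - B*/549) = 0.0268·4.44, giving B* = 549·(1 - 0.5) = 274.
From dH/dt = 0: 0.00579·274 - 0.558 = 0.0498C*, so C* = 1.03/0.0498 = 20.7.

B* ≈ 274, H* ≈ 4.44, C* ≈ 20.7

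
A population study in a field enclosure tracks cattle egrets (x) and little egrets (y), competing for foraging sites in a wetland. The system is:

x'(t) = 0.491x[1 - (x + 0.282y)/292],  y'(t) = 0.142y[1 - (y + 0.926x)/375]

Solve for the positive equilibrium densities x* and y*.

x* ≈ 252, y* ≈ 142

Setting both brackets to zero gives the nullclines x + 0.282y = 292 and 0.926x + y = 375.
Substituting y = 375 - 0.926x into the first: x(1 - 0.282·0.926) = 292 - 0.282·375.
So x* = 186/0.739 = 252, and then y* = 375 - 0.926·252 = 142.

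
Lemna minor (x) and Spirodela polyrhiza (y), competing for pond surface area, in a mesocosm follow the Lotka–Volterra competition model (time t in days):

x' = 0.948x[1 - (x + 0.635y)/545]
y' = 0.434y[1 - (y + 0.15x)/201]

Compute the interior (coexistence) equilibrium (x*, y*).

x* ≈ 461, y* ≈ 132

Setting both brackets to zero gives the nullclines x + 0.635y = 545 and 0.15x + y = 201.
Substituting y = 201 - 0.15x into the first: x(1 - 0.635·0.15) = 545 - 0.635·201.
So x* = 417/0.905 = 461, and then y* = 201 - 0.15·461 = 132.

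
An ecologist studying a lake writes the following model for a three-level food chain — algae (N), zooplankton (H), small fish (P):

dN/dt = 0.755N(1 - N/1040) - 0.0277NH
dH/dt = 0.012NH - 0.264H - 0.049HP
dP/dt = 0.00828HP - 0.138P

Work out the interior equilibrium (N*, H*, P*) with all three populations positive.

From dP/dt = 0: 0.00828H* = 0.138, so H* = 16.7.
From dN/dt = 0: 0.755(1 - N*/1040) = 0.0277·16.7, giving N* = 1040·(1 - 0.611) = 404.
From dH/dt = 0: 0.012·404 - 0.264 = 0.049P*, so P* = 4.58/0.049 = 93.6.

N* ≈ 404, H* ≈ 16.7, P* ≈ 93.6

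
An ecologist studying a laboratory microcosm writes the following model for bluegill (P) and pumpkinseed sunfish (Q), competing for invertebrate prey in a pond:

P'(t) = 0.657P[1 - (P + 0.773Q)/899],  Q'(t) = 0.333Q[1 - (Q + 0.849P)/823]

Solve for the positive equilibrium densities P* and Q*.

Setting both brackets to zero gives the nullclines P + 0.773Q = 899 and 0.849P + Q = 823.
Substituting Q = 823 - 0.849P into the first: P(1 - 0.773·0.849) = 899 - 0.773·823.
So P* = 263/0.344 = 765, and then Q* = 823 - 0.849·765 = 174.

P* ≈ 765, Q* ≈ 174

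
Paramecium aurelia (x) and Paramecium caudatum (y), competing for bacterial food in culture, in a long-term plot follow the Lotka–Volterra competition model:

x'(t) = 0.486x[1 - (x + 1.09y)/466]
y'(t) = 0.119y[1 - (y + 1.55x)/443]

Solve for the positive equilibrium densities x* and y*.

x* ≈ 24.5, y* ≈ 405

Setting both brackets to zero gives the nullclines x + 1.09y = 466 and 1.55x + y = 443.
Substituting y = 443 - 1.55x into the first: x(1 - 1.09·1.55) = 466 - 1.09·443.
So x* = -16.9/-0.69 = 24.5, and then y* = 443 - 1.55·24.5 = 405.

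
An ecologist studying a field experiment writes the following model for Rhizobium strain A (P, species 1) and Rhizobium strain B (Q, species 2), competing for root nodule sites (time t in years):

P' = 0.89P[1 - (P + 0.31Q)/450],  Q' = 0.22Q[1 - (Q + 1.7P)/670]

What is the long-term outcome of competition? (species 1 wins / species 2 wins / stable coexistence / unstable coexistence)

Compare the nullcline intercepts: K1/α12 = 450/0.31 = 1450 > K2 = 670; K2/α21 = 670/1.7 = 394 < K1 = 450.
Since the inequalities point opposite ways, species 1 can invade but species 2 cannot.

species 1 excludes species 2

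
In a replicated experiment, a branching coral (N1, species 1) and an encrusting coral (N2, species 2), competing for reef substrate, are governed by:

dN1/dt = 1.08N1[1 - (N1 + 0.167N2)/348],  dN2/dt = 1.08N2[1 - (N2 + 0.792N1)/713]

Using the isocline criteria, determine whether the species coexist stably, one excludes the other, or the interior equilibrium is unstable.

Compare the nullcline intercepts: K1/α12 = 348/0.167 = 2080 > K2 = 713; K2/α21 = 713/0.792 = 900 > K1 = 348.
Since both inequalities hold, each species can invade when rare, so the interior equilibrium is stable.

stable coexistence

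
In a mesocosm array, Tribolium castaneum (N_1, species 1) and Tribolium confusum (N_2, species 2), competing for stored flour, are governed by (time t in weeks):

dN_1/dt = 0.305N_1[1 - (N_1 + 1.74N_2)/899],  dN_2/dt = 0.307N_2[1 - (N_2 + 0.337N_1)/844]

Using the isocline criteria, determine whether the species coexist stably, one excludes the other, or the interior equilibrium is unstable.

species 2 excludes species 1

Compare the nullcline intercepts: K1/α12 = 899/1.74 = 517 < K2 = 844; K2/α21 = 844/0.337 = 2500 > K1 = 899.
Since the inequalities point opposite ways, species 2 can invade but species 1 cannot.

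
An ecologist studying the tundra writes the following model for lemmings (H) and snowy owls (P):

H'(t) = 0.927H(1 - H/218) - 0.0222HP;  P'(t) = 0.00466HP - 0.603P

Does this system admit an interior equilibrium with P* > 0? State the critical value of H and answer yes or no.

The predator equation gives dP/dt > 0 only when H > 0.603/0.00466 = 129.
Without the predator, H → K = 218. Since 218 > 129, the predator can invade and persist.

Threshold H = 129; K > 129, so yes, the predator persists.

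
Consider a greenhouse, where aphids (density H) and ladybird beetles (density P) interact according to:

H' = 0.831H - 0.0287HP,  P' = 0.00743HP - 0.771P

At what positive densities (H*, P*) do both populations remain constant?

Set dP/dt = 0 with P > 0: 0.00743H - 0.771 = 0, so H* = 0.771/0.00743 = 104.
Set dH/dt = 0 with H > 0: 0.831 - 0.0287P = 0, so P* = 0.831/0.0287 = 29.

H* ≈ 104, P* ≈ 29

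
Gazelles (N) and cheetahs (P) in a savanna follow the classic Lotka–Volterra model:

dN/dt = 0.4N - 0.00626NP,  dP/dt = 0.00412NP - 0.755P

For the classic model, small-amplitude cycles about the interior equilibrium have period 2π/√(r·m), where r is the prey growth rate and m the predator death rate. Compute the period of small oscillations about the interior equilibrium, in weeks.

T ≈ 11.4 weeks

Here r = 0.4 and m = 0.755, so r·m = 0.302.
ω = √0.302 = 0.55 per week, hence T = 2π/ω ≈ 11.4 weeks.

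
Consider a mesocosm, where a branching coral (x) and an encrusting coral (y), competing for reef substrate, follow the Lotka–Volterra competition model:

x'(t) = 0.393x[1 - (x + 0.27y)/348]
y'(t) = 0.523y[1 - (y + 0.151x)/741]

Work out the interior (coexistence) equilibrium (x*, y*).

Setting both brackets to zero gives the nullclines x + 0.27y = 348 and 0.151x + y = 741.
Substituting y = 741 - 0.151x into the first: x(1 - 0.27·0.151) = 348 - 0.27·741.
So x* = 148/0.959 = 154, and then y* = 741 - 0.151·154 = 718.

x* ≈ 154, y* ≈ 718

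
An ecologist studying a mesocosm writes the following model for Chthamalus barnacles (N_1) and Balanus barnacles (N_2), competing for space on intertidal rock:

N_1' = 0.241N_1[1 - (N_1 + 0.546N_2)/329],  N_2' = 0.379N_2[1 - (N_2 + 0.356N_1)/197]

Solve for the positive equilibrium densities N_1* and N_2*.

N_1* ≈ 275, N_2* ≈ 99.1

Setting both brackets to zero gives the nullclines N_1 + 0.546N_2 = 329 and 0.356N_1 + N_2 = 197.
Substituting N_2 = 197 - 0.356N_1 into the first: N_1(1 - 0.546·0.356) = 329 - 0.546·197.
So N_1* = 221/0.806 = 275, and then N_2* = 197 - 0.356·275 = 99.1.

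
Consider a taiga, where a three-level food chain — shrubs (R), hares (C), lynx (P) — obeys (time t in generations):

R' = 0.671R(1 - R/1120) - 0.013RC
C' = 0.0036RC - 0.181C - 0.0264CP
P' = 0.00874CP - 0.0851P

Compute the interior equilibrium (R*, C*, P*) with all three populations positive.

R* ≈ 909, C* ≈ 9.74, P* ≈ 117

From dP/dt = 0: 0.00874C* = 0.0851, so C* = 9.74.
From dR/dt = 0: 0.671(1 - R*/1120) = 0.013·9.74, giving R* = 1120·(1 - 0.189) = 909.
From dC/dt = 0: 0.0036·909 - 0.181 = 0.0264P*, so P* = 3.09/0.0264 = 117.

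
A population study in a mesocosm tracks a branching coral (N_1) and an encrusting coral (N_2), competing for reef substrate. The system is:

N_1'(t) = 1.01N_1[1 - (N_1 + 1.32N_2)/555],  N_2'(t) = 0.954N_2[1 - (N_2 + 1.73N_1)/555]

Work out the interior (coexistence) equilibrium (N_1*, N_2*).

Setting both brackets to zero gives the nullclines N_1 + 1.32N_2 = 555 and 1.73N_1 + N_2 = 555.
Substituting N_2 = 555 - 1.73N_1 into the first: N_1(1 - 1.32·1.73) = 555 - 1.32·555.
So N_1* = -178/-1.28 = 138, and then N_2* = 555 - 1.73·138 = 316.

N_1* ≈ 138, N_2* ≈ 316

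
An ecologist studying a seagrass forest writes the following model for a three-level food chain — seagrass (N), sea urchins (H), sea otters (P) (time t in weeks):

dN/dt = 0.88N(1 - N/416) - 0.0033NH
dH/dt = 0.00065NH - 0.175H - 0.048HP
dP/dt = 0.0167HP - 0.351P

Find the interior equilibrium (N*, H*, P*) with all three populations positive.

N* ≈ 383, H* ≈ 21, P* ≈ 1.54

From dP/dt = 0: 0.0167H* = 0.351, so H* = 21.
From dN/dt = 0: 0.88(1 - N*/416) = 0.0033·21, giving N* = 416·(1 - 0.0788) = 383.
From dH/dt = 0: 0.00065·383 - 0.175 = 0.048P*, so P* = 0.0741/0.048 = 1.54.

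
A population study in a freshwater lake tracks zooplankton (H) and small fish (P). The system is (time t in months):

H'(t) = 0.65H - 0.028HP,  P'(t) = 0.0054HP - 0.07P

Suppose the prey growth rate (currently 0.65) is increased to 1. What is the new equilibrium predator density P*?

At the interior fixed point, setting dH/dt = 0 with H > 0 fixes P* = (prey growth rate)/(HP coefficient) — independent of the other coefficients.
With the change, P* = 1/0.028 = 35.7; it rises from 23.2.

P* ≈ 35.7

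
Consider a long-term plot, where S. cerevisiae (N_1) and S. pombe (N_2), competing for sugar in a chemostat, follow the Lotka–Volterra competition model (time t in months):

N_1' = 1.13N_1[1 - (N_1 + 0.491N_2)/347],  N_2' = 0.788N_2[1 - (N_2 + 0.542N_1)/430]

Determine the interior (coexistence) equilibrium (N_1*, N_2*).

Setting both brackets to zero gives the nullclines N_1 + 0.491N_2 = 347 and 0.542N_1 + N_2 = 430.
Substituting N_2 = 430 - 0.542N_1 into the first: N_1(1 - 0.491·0.542) = 347 - 0.491·430.
So N_1* = 136/0.734 = 185, and then N_2* = 430 - 0.542·185 = 330.

N_1* ≈ 185, N_2* ≈ 330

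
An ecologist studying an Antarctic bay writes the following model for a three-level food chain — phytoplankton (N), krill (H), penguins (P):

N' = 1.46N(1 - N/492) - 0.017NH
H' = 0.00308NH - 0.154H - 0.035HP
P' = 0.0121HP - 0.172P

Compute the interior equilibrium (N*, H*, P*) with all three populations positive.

From dP/dt = 0: 0.0121H* = 0.172, so H* = 14.2.
From dN/dt = 0: 1.46(1 - N*/492) = 0.017·14.2, giving N* = 492·(1 - 0.166) = 411.
From dH/dt = 0: 0.00308·411 - 0.154 = 0.035P*, so P* = 1.11/0.035 = 31.7.

N* ≈ 411, H* ≈ 14.2, P* ≈ 31.7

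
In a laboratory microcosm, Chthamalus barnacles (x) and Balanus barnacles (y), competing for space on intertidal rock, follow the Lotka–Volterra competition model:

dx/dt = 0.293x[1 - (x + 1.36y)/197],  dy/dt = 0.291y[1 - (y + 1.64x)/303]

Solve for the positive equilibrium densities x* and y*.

Setting both brackets to zero gives the nullclines x + 1.36y = 197 and 1.64x + y = 303.
Substituting y = 303 - 1.64x into the first: x(1 - 1.36·1.64) = 197 - 1.36·303.
So x* = -215/-1.23 = 175, and then y* = 303 - 1.64·175 = 16.3.

x* ≈ 175, y* ≈ 16.3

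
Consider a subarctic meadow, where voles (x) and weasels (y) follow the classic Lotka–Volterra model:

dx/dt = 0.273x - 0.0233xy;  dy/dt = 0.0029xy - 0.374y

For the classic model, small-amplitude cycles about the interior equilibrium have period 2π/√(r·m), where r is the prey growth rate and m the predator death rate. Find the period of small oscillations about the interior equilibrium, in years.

T ≈ 19.7 years

Here r = 0.273 and m = 0.374, so r·m = 0.102.
ω = √0.102 = 0.32 per year, hence T = 2π/ω ≈ 19.7 years.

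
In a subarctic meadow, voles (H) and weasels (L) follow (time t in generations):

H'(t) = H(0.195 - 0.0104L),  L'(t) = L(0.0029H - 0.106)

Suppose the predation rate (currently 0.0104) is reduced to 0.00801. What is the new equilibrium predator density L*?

L* ≈ 24.3

At the interior fixed point, setting dH/dt = 0 with H > 0 fixes L* = (prey growth rate)/(HL coefficient) — independent of the other coefficients.
With the change, L* = 0.195/0.00801 = 24.3; it rises from 18.8.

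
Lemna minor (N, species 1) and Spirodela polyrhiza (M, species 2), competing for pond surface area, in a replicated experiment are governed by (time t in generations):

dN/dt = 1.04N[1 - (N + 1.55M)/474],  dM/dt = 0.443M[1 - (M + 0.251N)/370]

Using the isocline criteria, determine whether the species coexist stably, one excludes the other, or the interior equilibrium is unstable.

Compare the nullcline intercepts: K1/α12 = 474/1.55 = 306 < K2 = 370; K2/α21 = 370/0.251 = 1470 > K1 = 474.
Since the inequalities point opposite ways, species 2 can invade but species 1 cannot.

species 2 excludes species 1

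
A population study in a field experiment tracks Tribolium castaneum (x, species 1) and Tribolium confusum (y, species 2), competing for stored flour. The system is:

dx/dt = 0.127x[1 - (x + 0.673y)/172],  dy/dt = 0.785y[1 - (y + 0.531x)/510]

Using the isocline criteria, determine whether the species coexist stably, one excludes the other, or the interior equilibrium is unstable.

Compare the nullcline intercepts: K1/α12 = 172/0.673 = 256 < K2 = 510; K2/α21 = 510/0.531 = 960 > K1 = 172.
Since the inequalities point opposite ways, species 2 can invade but species 1 cannot.

species 2 excludes species 1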